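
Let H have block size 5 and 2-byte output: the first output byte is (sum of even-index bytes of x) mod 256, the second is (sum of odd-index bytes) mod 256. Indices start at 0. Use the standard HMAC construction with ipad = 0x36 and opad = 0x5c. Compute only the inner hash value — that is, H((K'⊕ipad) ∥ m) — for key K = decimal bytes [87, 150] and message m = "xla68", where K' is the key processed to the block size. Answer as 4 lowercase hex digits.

Key decimal bytes [87, 150] = 57 96 is 2 bytes ≤ B = 5; zero-pad to 5 bytes: K' = 57 96 00 00 00.
K' ⊕ ipad = 61 a0 36 36 36.
Inner input = 61 a0 36 36 36 ∥ 78 6c 61 36 38.
Inner hash: even-index sum = 367 mod 256 = 111; odd-index sum = 487 mod 256 = 231 → 6f e7.

6fe7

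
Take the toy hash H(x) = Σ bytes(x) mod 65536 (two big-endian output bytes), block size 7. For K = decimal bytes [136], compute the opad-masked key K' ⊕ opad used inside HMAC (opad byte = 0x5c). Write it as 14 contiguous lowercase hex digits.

Key decimal bytes [136] = 88 is 1 byte ≤ B = 7; zero-pad to 7 bytes: K' = 88 00 00 00 00 00 00.
XOR each byte with 0x5c: 88⊕5c=d4, 00⊕5c=5c, 00⊕5c=5c, 00⊕5c=5c, 00⊕5c=5c, 00⊕5c=5c, 00⊕5c=5c.

d45c5c5c5c5c5c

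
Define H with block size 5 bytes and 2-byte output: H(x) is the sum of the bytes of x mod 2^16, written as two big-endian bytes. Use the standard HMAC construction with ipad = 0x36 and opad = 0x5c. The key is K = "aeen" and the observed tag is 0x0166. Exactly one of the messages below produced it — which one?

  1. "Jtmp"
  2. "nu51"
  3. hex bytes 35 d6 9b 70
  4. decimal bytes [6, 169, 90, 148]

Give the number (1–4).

1

Key "aeen" = 61 65 65 6e is 4 bytes ≤ B = 5; zero-pad to 5 bytes: K' = 61 65 65 6e 00.
K' ⊕ ipad = 57 53 53 58 36; K' ⊕ opad = 3d 39 39 32 5c.
m1: inner = H(57 53 53 58 36 4a 74 6d 70) = 03 26; tag = H(3d 39 39 32 5c 03 26) = 0166 ← matches
m2: inner = H(57 53 53 58 36 6e 75 35 31) = 02 d4; tag = H(3d 39 39 32 5c 02 d4) = 0213
m3: inner = H(57 53 53 58 36 35 d6 9b 70) = 03 a1; tag = H(3d 39 39 32 5c 03 a1) = 01e1
m4: inner = H(57 53 53 58 36 06 a9 5a 94) = 03 28; tag = H(3d 39 39 32 5c 03 28) = 0168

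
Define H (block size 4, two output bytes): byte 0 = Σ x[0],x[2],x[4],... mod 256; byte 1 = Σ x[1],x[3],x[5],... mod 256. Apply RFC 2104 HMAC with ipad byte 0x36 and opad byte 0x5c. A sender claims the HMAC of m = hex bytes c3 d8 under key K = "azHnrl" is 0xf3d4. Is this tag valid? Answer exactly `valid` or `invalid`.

Key "azHnrl" = 61 7a 48 6e 72 6c is 6 bytes > B = 4, so hash it first: H(key) = 1b 54, then zero-pad to 4 bytes: K' = 1b 54 00 00.
K' ⊕ ipad = 2d 62 36 36; K' ⊕ opad = 47 08 5c 5c.
Inner hash: even-index sum = 294 mod 256 = 38; odd-index sum = 368 mod 256 = 112 → 26 70.
Outer hash (recomputed tag): even-index sum = 201 mod 256 = 201; odd-index sum = 212 mod 256 = 212 → c9 d4.
Recomputed tag = c9d4; claimed = f3d4 → mismatch.

invalid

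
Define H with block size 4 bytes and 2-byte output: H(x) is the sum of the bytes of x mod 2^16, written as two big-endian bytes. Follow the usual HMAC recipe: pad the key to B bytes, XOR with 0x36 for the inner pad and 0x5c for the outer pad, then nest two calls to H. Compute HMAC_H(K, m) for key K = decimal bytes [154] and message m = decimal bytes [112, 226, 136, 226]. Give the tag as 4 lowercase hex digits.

Key decimal bytes [154] = 9a is 1 byte ≤ B = 4; zero-pad to 4 bytes: K' = 9a 00 00 00.
K' ⊕ ipad = ac 36 36 36.  K' ⊕ opad = c6 5c 5c 5c.
Inner input = (K'⊕ipad) ∥ m = ac 36 36 36 ∥ 70 e2 88 e2.
Inner hash: sum = 172+54+54+54+112+226+136+226 = 1034 → 04 0a.
Outer input = (K'⊕opad) ∥ inner = c6 5c 5c 5c ∥ 04 0a.
Outer hash (tag): sum = 198+92+92+92+4+10 = 488 → 01 e8.

01e8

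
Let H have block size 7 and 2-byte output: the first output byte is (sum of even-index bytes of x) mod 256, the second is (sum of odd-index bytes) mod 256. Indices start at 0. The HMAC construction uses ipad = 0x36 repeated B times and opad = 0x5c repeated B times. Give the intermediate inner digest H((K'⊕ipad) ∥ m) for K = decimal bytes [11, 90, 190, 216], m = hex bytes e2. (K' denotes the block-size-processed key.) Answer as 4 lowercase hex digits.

Key decimal bytes [11, 90, 190, 216] = 0b 5a be d8 is 4 bytes ≤ B = 7; zero-pad to 7 bytes: K' = 0b 5a be d8 00 00 00.
K' ⊕ ipad = 3d 6c 88 ee 36 36 36.
Inner input = 3d 6c 88 ee 36 36 36 ∥ e2.
Inner hash: even-index sum = 305 mod 256 = 49; odd-index sum = 626 mod 256 = 114 → 31 72.

3172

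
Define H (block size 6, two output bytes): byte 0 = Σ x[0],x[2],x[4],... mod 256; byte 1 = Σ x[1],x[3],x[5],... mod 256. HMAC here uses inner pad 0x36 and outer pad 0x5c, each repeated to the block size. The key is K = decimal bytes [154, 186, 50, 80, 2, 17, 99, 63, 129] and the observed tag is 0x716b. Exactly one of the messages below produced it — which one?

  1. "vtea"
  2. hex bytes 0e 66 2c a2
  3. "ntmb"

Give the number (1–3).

Key decimal bytes [154, 186, 50, 80, 2, 17, 99, 63, 129] = 9a ba 32 50 02 11 63 3f 81 is 9 bytes > B = 6, so hash it first: H(key) = b2 5a, then zero-pad to 6 bytes: K' = b2 5a 00 00 00 00.
K' ⊕ ipad = 84 6c 36 36 36 36; K' ⊕ opad = ee 06 5c 5c 5c 5c.
m1: inner = H(84 6c 36 36 36 36 76 74 65 61) = cb ad; tag = H(ee 06 5c 5c 5c 5c cb ad) = 716b ← matches
m2: inner = H(84 6c 36 36 36 36 0e 66 2c a2) = 2a e0; tag = H(ee 06 5c 5c 5c 5c 2a e0) = d09e
m3: inner = H(84 6c 36 36 36 36 6e 74 6d 62) = cb ae; tag = H(ee 06 5c 5c 5c 5c cb ae) = 716c

1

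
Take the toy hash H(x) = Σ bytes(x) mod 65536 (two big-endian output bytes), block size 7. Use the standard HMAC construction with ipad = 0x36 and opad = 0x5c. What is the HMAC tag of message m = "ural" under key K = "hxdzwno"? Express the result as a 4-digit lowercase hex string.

Key "hxdzwno" = 68 78 64 7a 77 6e 6f is exactly B = 7 bytes: K' = 68 78 64 7a 77 6e 6f.
K' ⊕ ipad = 5e 4e 52 4c 41 58 59.  K' ⊕ opad = 34 24 38 26 2b 32 33.
Inner input = (K'⊕ipad) ∥ m = 5e 4e 52 4c 41 58 59 ∥ 75 72 61 6c.
Inner hash: sum = 94+78+82+76+65+88+89+117+114+97+108 = 1008 → 03 f0.
Outer input = (K'⊕opad) ∥ inner = 34 24 38 26 2b 32 33 ∥ 03 f0.
Outer hash (tag): sum = 52+36+56+38+43+50+51+3+240 = 569 → 02 39.

0239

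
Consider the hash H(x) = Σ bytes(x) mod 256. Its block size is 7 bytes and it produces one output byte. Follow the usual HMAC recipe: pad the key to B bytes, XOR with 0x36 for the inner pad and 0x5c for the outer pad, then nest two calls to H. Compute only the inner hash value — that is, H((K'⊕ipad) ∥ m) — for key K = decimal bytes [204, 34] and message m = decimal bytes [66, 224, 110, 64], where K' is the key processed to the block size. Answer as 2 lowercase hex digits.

ec

Key decimal bytes [204, 34] = cc 22 is 2 bytes ≤ B = 7; zero-pad to 7 bytes: K' = cc 22 00 00 00 00 00.
K' ⊕ ipad = fa 14 36 36 36 36 36.
Inner input = fa 14 36 36 36 36 36 ∥ 42 e0 6e 40.
Inner hash: sum = 250+20+54+54+54+54+54+66+224+110+64 = 1004; mod 256 = 236 → ec.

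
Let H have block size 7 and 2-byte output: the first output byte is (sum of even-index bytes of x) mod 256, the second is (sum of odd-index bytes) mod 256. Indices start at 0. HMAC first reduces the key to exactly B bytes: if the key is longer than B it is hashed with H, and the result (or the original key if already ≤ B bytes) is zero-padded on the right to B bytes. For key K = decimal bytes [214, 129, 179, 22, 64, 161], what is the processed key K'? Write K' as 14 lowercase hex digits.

Key decimal bytes [214, 129, 179, 22, 64, 161] = d6 81 b3 16 40 a1 is 6 bytes ≤ B = 7; zero-pad to 7 bytes: K' = d6 81 b3 16 40 a1 00.

d681b31640a100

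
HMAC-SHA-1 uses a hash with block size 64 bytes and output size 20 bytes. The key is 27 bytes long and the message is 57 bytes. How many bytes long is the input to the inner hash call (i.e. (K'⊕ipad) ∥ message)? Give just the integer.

Key is 27 ≤ 64 bytes, zero-padded: |K'| = 64.
Inner input = (K'⊕ipad) ∥ m → 64 + 57 = 121 bytes.

121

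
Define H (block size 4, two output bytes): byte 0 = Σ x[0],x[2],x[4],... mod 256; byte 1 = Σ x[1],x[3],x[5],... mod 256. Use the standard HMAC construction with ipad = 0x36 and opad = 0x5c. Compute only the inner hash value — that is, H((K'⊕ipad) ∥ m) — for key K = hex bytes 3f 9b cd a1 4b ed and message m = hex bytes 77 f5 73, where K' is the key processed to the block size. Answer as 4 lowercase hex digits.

Key hex bytes 3f 9b cd a1 4b ed is 6 bytes > B = 4, so hash it first: H(key) = 57 29, then zero-pad to 4 bytes: K' = 57 29 00 00.
K' ⊕ ipad = 61 1f 36 36.
Inner input = 61 1f 36 36 ∥ 77 f5 73.
Inner hash: even-index sum = 385 mod 256 = 129; odd-index sum = 330 mod 256 = 74 → 81 4a.

814a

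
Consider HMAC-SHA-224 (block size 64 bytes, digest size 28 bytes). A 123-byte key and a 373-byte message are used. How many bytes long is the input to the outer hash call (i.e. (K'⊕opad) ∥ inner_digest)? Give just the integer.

92

Key is 123 > 64 bytes, so it is hashed to 28 bytes then zero-padded to 64: |K'| = 64.
Outer input = (K'⊕opad) ∥ H(inner) → 64 + 28 = 92 bytes.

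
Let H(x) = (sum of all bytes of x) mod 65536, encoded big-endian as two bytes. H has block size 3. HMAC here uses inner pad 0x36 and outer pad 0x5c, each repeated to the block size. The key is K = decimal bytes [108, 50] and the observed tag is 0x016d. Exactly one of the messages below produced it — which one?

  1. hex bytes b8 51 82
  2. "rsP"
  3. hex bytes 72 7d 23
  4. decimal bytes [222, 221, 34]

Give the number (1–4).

4

Key decimal bytes [108, 50] = 6c 32 is 2 bytes ≤ B = 3; zero-pad to 3 bytes: K' = 6c 32 00.
K' ⊕ ipad = 5a 04 36; K' ⊕ opad = 30 6e 5c.
m1: inner = H(5a 04 36 b8 51 82) = 02 1f; tag = H(30 6e 5c 02 1f) = 011b
m2: inner = H(5a 04 36 72 73 50) = 01 c9; tag = H(30 6e 5c 01 c9) = 01c4
m3: inner = H(5a 04 36 72 7d 23) = 01 a6; tag = H(30 6e 5c 01 a6) = 01a1
m4: inner = H(5a 04 36 de dd 22) = 02 71; tag = H(30 6e 5c 02 71) = 016d ← matches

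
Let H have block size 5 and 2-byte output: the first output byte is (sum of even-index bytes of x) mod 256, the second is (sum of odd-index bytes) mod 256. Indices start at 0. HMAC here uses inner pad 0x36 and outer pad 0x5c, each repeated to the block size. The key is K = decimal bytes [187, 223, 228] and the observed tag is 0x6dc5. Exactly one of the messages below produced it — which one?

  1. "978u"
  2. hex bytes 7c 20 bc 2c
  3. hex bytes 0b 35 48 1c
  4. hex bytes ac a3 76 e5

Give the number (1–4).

Key decimal bytes [187, 223, 228] = bb df e4 is 3 bytes ≤ B = 5; zero-pad to 5 bytes: K' = bb df e4 00 00.
K' ⊕ ipad = 8d e9 d2 36 36; K' ⊕ opad = e7 83 b8 5c 5c.
m1: inner = H(8d e9 d2 36 36 39 37 38 75) = 41 90; tag = H(e7 83 b8 5c 5c 41 90) = 8b20
m2: inner = H(8d e9 d2 36 36 7c 20 bc 2c) = e1 57; tag = H(e7 83 b8 5c 5c e1 57) = 52c0
m3: inner = H(8d e9 d2 36 36 0b 35 48 1c) = e6 72; tag = H(e7 83 b8 5c 5c e6 72) = 6dc5 ← matches
m4: inner = H(8d e9 d2 36 36 ac a3 76 e5) = 1d 41; tag = H(e7 83 b8 5c 5c 1d 41) = 3cfc

3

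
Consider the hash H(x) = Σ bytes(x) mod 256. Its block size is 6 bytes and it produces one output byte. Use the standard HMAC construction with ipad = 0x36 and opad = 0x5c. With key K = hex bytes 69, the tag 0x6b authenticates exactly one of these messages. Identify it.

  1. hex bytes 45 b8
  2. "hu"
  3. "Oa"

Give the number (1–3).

Key hex bytes 69 is 1 byte ≤ B = 6; zero-pad to 6 bytes: K' = 69 00 00 00 00 00.
K' ⊕ ipad = 5f 36 36 36 36 36; K' ⊕ opad = 35 5c 5c 5c 5c 5c.
m1: inner = H(5f 36 36 36 36 36 45 b8) = 6a; tag = H(35 5c 5c 5c 5c 5c 6a) = 6b ← matches
m2: inner = H(5f 36 36 36 36 36 68 75) = 4a; tag = H(35 5c 5c 5c 5c 5c 4a) = 4b
m3: inner = H(5f 36 36 36 36 36 4f 61) = 1d; tag = H(35 5c 5c 5c 5c 5c 1d) = 1e

1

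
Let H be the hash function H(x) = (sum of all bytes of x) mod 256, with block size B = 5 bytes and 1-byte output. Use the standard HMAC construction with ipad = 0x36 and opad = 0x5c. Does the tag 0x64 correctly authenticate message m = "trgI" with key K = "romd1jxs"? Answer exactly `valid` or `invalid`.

invalid

Key "romd1jxs" = 72 6f 6d 64 31 6a 78 73 is 8 bytes > B = 5, so hash it first: H(key) = 38, then zero-pad to 5 bytes: K' = 38 00 00 00 00.
K' ⊕ ipad = 0e 36 36 36 36; K' ⊕ opad = 64 5c 5c 5c 5c.
Inner hash: sum = 14+54+54+54+54+116+114+103+73 = 636; mod 256 = 124 → 7c.
Outer hash (recomputed tag): sum = 100+92+92+92+92+124 = 592; mod 256 = 80 → 50.
Recomputed tag = 50; claimed = 64 → mismatch.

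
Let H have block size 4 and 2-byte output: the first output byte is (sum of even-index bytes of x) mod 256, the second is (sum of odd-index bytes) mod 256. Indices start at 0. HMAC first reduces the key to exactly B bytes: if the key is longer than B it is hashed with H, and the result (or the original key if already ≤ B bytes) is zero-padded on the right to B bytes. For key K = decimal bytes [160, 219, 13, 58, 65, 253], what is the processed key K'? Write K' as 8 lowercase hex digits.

ee120000

|K| = 6 > B = 4, so first hash the key.
H(K): even-index sum = 238 mod 256 = 238; odd-index sum = 530 mod 256 = 18 → ee 12.
Zero-pad H(K) = ee 12 to 4 bytes: K' = ee 12 00 00.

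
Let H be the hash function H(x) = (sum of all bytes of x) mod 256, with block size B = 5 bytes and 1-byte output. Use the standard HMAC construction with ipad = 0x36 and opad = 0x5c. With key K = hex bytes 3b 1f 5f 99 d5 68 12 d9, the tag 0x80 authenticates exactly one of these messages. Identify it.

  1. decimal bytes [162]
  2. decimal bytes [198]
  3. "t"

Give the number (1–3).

Key hex bytes 3b 1f 5f 99 d5 68 12 d9 is 8 bytes > B = 5, so hash it first: H(key) = 7a, then zero-pad to 5 bytes: K' = 7a 00 00 00 00.
K' ⊕ ipad = 4c 36 36 36 36; K' ⊕ opad = 26 5c 5c 5c 5c.
m1: inner = H(4c 36 36 36 36 a2) = c6; tag = H(26 5c 5c 5c 5c c6) = 5c
m2: inner = H(4c 36 36 36 36 c6) = ea; tag = H(26 5c 5c 5c 5c ea) = 80 ← matches
m3: inner = H(4c 36 36 36 36 74) = 98; tag = H(26 5c 5c 5c 5c 98) = 2e

2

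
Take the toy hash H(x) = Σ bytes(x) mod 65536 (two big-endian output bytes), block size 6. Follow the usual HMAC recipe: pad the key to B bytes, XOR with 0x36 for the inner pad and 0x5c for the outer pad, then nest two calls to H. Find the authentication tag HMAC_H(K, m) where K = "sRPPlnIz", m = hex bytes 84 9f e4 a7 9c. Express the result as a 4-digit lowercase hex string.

Key "sRPPlnIz" = 73 52 50 50 6c 6e 49 7a is 8 bytes > B = 6, so hash it first: H(key) = 03 02, then zero-pad to 6 bytes: K' = 03 02 00 00 00 00.
K' ⊕ ipad = 35 34 36 36 36 36.  K' ⊕ opad = 5f 5e 5c 5c 5c 5c.
Inner input = (K'⊕ipad) ∥ m = 35 34 36 36 36 36 ∥ 84 9f e4 a7 9c.
Inner hash: sum = 53+52+54+54+54+54+132+159+228+167+156 = 1163 → 04 8b.
Outer input = (K'⊕opad) ∥ inner = 5f 5e 5c 5c 5c 5c ∥ 04 8b.
Outer hash (tag): sum = 95+94+92+92+92+92+4+139 = 700 → 02 bc.

02bc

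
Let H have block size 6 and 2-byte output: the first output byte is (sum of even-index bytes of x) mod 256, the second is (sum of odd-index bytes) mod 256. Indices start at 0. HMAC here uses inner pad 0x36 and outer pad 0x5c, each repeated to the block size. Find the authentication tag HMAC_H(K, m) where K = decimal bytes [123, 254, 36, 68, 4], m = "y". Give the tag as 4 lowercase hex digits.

0186

Key decimal bytes [123, 254, 36, 68, 4] = 7b fe 24 44 04 is 5 bytes ≤ B = 6; zero-pad to 6 bytes: K' = 7b fe 24 44 04 00.
K' ⊕ ipad = 4d c8 12 72 32 36.  K' ⊕ opad = 27 a2 78 18 58 5c.
Inner input = (K'⊕ipad) ∥ m = 4d c8 12 72 32 36 ∥ 79.
Inner hash: even-index sum = 266 mod 256 = 10; odd-index sum = 368 mod 256 = 112 → 0a 70.
Outer input = (K'⊕opad) ∥ inner = 27 a2 78 18 58 5c ∥ 0a 70.
Outer hash (tag): even-index sum = 257 mod 256 = 1; odd-index sum = 390 mod 256 = 134 → 01 86.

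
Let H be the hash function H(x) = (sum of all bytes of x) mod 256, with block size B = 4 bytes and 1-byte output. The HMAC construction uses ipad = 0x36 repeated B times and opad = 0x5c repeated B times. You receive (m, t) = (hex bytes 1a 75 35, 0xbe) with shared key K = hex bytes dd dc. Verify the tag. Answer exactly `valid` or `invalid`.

Key hex bytes dd dc is 2 bytes ≤ B = 4; zero-pad to 4 bytes: K' = dd dc 00 00.
K' ⊕ ipad = eb ea 36 36; K' ⊕ opad = 81 80 5c 5c.
Inner hash: sum = 235+234+54+54+26+117+53 = 773; mod 256 = 5 → 05.
Outer hash (recomputed tag): sum = 129+128+92+92+5 = 446; mod 256 = 190 → be.
Recomputed tag = be; claimed = be → match.

valid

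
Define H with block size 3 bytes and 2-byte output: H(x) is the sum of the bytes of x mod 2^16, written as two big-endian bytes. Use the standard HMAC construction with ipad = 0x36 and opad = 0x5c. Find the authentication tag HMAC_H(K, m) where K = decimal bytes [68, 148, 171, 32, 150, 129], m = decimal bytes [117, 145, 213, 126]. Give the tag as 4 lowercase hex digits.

01f2

Key decimal bytes [68, 148, 171, 32, 150, 129] = 44 94 ab 20 96 81 is 6 bytes > B = 3, so hash it first: H(key) = 02 ba, then zero-pad to 3 bytes: K' = 02 ba 00.
K' ⊕ ipad = 34 8c 36.  K' ⊕ opad = 5e e6 5c.
Inner input = (K'⊕ipad) ∥ m = 34 8c 36 ∥ 75 91 d5 7e.
Inner hash: sum = 52+140+54+117+145+213+126 = 847 → 03 4f.
Outer input = (K'⊕opad) ∥ inner = 5e e6 5c ∥ 03 4f.
Outer hash (tag): sum = 94+230+92+3+79 = 498 → 01 f2.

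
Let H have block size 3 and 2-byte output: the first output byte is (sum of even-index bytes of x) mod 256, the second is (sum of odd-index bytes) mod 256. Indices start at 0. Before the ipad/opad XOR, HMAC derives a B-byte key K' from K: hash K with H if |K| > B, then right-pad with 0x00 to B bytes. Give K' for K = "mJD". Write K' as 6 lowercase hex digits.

Key "mJD" = 6d 4a 44 is exactly B = 3 bytes: K' = 6d 4a 44.

6d4a44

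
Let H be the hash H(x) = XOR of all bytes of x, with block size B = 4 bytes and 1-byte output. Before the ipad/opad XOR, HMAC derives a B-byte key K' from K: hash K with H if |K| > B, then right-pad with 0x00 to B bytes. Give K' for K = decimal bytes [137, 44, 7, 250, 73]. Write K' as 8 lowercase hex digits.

11000000

|K| = 5 > B = 4, so first hash the key.
H(K): XOR 89⊕2c⊕07⊕fa⊕49 = 11.
Zero-pad H(K) = 11 to 4 bytes: K' = 11 00 00 00.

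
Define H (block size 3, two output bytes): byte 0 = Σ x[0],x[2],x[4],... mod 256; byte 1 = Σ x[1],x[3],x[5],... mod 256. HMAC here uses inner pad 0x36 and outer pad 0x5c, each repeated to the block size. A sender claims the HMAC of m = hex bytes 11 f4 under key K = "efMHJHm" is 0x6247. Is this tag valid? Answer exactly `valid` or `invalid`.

Key "efMHJHm" = 65 66 4d 48 4a 48 6d is 7 bytes > B = 3, so hash it first: H(key) = 69 f6, then zero-pad to 3 bytes: K' = 69 f6 00.
K' ⊕ ipad = 5f c0 36; K' ⊕ opad = 35 aa 5c.
Inner hash: even-index sum = 393 mod 256 = 137; odd-index sum = 209 mod 256 = 209 → 89 d1.
Outer hash (recomputed tag): even-index sum = 354 mod 256 = 98; odd-index sum = 307 mod 256 = 51 → 62 33.
Recomputed tag = 6233; claimed = 6247 → mismatch.

invalid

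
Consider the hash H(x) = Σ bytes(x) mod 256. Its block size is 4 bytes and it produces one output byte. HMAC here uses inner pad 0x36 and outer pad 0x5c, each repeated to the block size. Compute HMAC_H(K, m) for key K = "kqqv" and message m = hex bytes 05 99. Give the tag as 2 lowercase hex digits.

Key "kqqv" = 6b 71 71 76 is exactly B = 4 bytes: K' = 6b 71 71 76.
K' ⊕ ipad = 5d 47 47 40.  K' ⊕ opad = 37 2d 2d 2a.
Inner input = (K'⊕ipad) ∥ m = 5d 47 47 40 ∥ 05 99.
Inner hash: sum = 93+71+71+64+5+153 = 457; mod 256 = 201 → c9.
Outer input = (K'⊕opad) ∥ inner = 37 2d 2d 2a ∥ c9.
Outer hash (tag): sum = 55+45+45+42+201 = 388; mod 256 = 132 → 84.

84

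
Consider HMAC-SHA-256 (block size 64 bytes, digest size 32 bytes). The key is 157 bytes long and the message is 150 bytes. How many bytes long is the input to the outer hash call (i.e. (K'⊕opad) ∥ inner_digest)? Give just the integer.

96

Key is 157 > 64 bytes, so it is hashed to 32 bytes then zero-padded to 64: |K'| = 64.
Outer input = (K'⊕opad) ∥ H(inner) → 64 + 32 = 96 bytes.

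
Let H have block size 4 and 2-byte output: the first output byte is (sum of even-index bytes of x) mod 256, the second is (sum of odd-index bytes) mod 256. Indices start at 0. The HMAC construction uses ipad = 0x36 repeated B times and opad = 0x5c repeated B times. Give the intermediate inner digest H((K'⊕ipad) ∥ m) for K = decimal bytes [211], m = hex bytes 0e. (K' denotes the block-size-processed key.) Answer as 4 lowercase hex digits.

296c

Key decimal bytes [211] = d3 is 1 byte ≤ B = 4; zero-pad to 4 bytes: K' = d3 00 00 00.
K' ⊕ ipad = e5 36 36 36.
Inner input = e5 36 36 36 ∥ 0e.
Inner hash: even-index sum = 297 mod 256 = 41; odd-index sum = 108 mod 256 = 108 → 29 6c.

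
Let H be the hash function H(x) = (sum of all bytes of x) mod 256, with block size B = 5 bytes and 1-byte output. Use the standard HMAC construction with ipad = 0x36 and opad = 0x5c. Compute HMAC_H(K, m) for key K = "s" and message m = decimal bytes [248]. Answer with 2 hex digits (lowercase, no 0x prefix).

Key "s" = 73 is 1 byte ≤ B = 5; zero-pad to 5 bytes: K' = 73 00 00 00 00.
K' ⊕ ipad = 45 36 36 36 36.  K' ⊕ opad = 2f 5c 5c 5c 5c.
Inner input = (K'⊕ipad) ∥ m = 45 36 36 36 36 ∥ f8.
Inner hash: sum = 69+54+54+54+54+248 = 533; mod 256 = 21 → 15.
Outer input = (K'⊕opad) ∥ inner = 2f 5c 5c 5c 5c ∥ 15.
Outer hash (tag): sum = 47+92+92+92+92+21 = 436; mod 256 = 180 → b4.

b4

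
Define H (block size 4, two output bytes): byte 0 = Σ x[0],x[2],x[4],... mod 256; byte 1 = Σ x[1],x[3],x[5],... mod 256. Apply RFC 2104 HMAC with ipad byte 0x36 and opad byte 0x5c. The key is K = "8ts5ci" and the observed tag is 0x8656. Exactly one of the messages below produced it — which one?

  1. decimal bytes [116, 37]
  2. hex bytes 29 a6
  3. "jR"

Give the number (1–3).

3

Key "8ts5ci" = 38 74 73 35 63 69 is 6 bytes > B = 4, so hash it first: H(key) = 0e 12, then zero-pad to 4 bytes: K' = 0e 12 00 00.
K' ⊕ ipad = 38 24 36 36; K' ⊕ opad = 52 4e 5c 5c.
m1: inner = H(38 24 36 36 74 25) = e2 7f; tag = H(52 4e 5c 5c e2 7f) = 9029
m2: inner = H(38 24 36 36 29 a6) = 97 00; tag = H(52 4e 5c 5c 97 00) = 45aa
m3: inner = H(38 24 36 36 6a 52) = d8 ac; tag = H(52 4e 5c 5c d8 ac) = 8656 ← matches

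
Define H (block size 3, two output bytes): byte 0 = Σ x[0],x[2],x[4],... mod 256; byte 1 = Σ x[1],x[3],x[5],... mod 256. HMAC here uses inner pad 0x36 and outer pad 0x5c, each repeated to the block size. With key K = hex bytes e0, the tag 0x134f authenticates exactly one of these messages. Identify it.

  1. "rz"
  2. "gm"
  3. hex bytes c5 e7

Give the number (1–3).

Key hex bytes e0 is 1 byte ≤ B = 3; zero-pad to 3 bytes: K' = e0 00 00.
K' ⊕ ipad = d6 36 36; K' ⊕ opad = bc 5c 5c.
m1: inner = H(d6 36 36 72 7a) = 86 a8; tag = H(bc 5c 5c 86 a8) = c0e2
m2: inner = H(d6 36 36 67 6d) = 79 9d; tag = H(bc 5c 5c 79 9d) = b5d5
m3: inner = H(d6 36 36 c5 e7) = f3 fb; tag = H(bc 5c 5c f3 fb) = 134f ← matches

3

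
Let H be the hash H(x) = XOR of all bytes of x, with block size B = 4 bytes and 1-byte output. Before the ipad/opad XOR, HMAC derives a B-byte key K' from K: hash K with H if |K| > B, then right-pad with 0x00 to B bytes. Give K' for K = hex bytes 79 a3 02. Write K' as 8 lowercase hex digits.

79a30200

Key hex bytes 79 a3 02 is 3 bytes ≤ B = 4; zero-pad to 4 bytes: K' = 79 a3 02 00.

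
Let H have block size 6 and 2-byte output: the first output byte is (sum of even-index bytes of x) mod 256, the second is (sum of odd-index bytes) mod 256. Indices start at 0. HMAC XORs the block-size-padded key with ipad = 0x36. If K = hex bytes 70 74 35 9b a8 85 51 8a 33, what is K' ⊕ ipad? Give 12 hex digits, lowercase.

Key hex bytes 70 74 35 9b a8 85 51 8a 33 is 9 bytes > B = 6, so hash it first: H(key) = d1 1e, then zero-pad to 6 bytes: K' = d1 1e 00 00 00 00.
XOR each byte with 0x36: d1⊕36=e7, 1e⊕36=28, 00⊕36=36, 00⊕36=36, 00⊕36=36, 00⊕36=36.

e72836363636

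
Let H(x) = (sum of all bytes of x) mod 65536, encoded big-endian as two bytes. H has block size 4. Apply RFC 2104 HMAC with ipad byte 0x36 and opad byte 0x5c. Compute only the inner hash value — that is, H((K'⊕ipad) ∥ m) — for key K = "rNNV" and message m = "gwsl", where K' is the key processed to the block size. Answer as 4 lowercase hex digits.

Key "rNNV" = 72 4e 4e 56 is exactly B = 4 bytes: K' = 72 4e 4e 56.
K' ⊕ ipad = 44 78 78 60.
Inner input = 44 78 78 60 ∥ 67 77 73 6c.
Inner hash: sum = 68+120+120+96+103+119+115+108 = 849 → 03 51.

0351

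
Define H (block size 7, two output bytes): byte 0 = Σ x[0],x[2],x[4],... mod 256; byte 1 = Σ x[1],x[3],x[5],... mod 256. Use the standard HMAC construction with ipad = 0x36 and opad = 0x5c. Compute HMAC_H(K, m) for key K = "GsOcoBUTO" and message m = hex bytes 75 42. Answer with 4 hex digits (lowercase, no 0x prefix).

446b

Key "GsOcoBUTO" = 47 73 4f 63 6f 42 55 54 4f is 9 bytes > B = 7, so hash it first: H(key) = a9 6c, then zero-pad to 7 bytes: K' = a9 6c 00 00 00 00 00.
K' ⊕ ipad = 9f 5a 36 36 36 36 36.  K' ⊕ opad = f5 30 5c 5c 5c 5c 5c.
Inner input = (K'⊕ipad) ∥ m = 9f 5a 36 36 36 36 36 ∥ 75 42.
Inner hash: even-index sum = 387 mod 256 = 131; odd-index sum = 315 mod 256 = 59 → 83 3b.
Outer input = (K'⊕opad) ∥ inner = f5 30 5c 5c 5c 5c 5c ∥ 83 3b.
Outer hash (tag): even-index sum = 580 mod 256 = 68; odd-index sum = 363 mod 256 = 107 → 44 6b.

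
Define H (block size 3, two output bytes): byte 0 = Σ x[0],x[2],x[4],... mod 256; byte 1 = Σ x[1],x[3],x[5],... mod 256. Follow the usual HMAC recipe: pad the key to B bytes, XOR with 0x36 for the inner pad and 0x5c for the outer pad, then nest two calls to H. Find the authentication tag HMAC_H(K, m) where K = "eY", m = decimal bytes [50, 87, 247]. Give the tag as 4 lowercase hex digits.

Key "eY" = 65 59 is 2 bytes ≤ B = 3; zero-pad to 3 bytes: K' = 65 59 00.
K' ⊕ ipad = 53 6f 36.  K' ⊕ opad = 39 05 5c.
Inner input = (K'⊕ipad) ∥ m = 53 6f 36 ∥ 32 57 f7.
Inner hash: even-index sum = 224 mod 256 = 224; odd-index sum = 408 mod 256 = 152 → e0 98.
Outer input = (K'⊕opad) ∥ inner = 39 05 5c ∥ e0 98.
Outer hash (tag): even-index sum = 301 mod 256 = 45; odd-index sum = 229 mod 256 = 229 → 2d e5.

2de5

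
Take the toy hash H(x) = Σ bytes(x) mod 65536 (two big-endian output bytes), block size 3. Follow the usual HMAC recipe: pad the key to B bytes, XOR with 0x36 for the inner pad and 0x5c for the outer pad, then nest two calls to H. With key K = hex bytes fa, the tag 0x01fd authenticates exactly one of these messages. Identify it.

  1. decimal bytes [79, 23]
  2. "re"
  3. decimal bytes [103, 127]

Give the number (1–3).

Key hex bytes fa is 1 byte ≤ B = 3; zero-pad to 3 bytes: K' = fa 00 00.
K' ⊕ ipad = cc 36 36; K' ⊕ opad = a6 5c 5c.
m1: inner = H(cc 36 36 4f 17) = 01 9e; tag = H(a6 5c 5c 01 9e) = 01fd ← matches
m2: inner = H(cc 36 36 72 65) = 02 0f; tag = H(a6 5c 5c 02 0f) = 016f
m3: inner = H(cc 36 36 67 7f) = 02 1e; tag = H(a6 5c 5c 02 1e) = 017e

1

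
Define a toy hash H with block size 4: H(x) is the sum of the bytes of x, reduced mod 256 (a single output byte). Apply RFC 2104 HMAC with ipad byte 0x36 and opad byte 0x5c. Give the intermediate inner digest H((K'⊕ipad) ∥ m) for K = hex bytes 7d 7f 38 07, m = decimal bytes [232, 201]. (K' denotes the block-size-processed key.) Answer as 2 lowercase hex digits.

Key hex bytes 7d 7f 38 07 is exactly B = 4 bytes: K' = 7d 7f 38 07.
K' ⊕ ipad = 4b 49 0e 31.
Inner input = 4b 49 0e 31 ∥ e8 c9.
Inner hash: sum = 75+73+14+49+232+201 = 644; mod 256 = 132 → 84.

84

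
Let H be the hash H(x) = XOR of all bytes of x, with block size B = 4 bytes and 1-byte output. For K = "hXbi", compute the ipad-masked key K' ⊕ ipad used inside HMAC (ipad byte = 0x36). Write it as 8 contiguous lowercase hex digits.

5e6e545f

Key "hXbi" = 68 58 62 69 is exactly B = 4 bytes: K' = 68 58 62 69.
XOR each byte with 0x36: 68⊕36=5e, 58⊕36=6e, 62⊕36=54, 69⊕36=5f.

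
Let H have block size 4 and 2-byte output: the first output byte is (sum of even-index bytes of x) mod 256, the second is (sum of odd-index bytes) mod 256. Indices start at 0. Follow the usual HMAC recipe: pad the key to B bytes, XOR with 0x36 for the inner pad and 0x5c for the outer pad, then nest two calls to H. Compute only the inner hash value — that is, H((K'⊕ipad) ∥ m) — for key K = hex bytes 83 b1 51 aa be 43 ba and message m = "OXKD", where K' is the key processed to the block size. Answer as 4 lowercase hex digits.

Key hex bytes 83 b1 51 aa be 43 ba is 7 bytes > B = 4, so hash it first: H(key) = 4c 9e, then zero-pad to 4 bytes: K' = 4c 9e 00 00.
K' ⊕ ipad = 7a a8 36 36.
Inner input = 7a a8 36 36 ∥ 4f 58 4b 44.
Inner hash: even-index sum = 330 mod 256 = 74; odd-index sum = 378 mod 256 = 122 → 4a 7a.

4a7a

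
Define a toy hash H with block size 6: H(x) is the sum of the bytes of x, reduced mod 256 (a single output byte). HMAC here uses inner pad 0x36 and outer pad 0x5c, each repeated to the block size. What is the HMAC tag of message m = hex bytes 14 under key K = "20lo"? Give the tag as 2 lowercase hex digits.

32

Key "20lo" = 32 30 6c 6f is 4 bytes ≤ B = 6; zero-pad to 6 bytes: K' = 32 30 6c 6f 00 00.
K' ⊕ ipad = 04 06 5a 59 36 36.  K' ⊕ opad = 6e 6c 30 33 5c 5c.
Inner input = (K'⊕ipad) ∥ m = 04 06 5a 59 36 36 ∥ 14.
Inner hash: sum = 4+6+90+89+54+54+20 = 317; mod 256 = 61 → 3d.
Outer input = (K'⊕opad) ∥ inner = 6e 6c 30 33 5c 5c ∥ 3d.
Outer hash (tag): sum = 110+108+48+51+92+92+61 = 562; mod 256 = 50 → 32.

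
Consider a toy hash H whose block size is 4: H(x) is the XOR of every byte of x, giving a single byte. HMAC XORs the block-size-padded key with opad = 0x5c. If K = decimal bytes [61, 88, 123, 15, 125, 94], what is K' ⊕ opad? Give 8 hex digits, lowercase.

Key decimal bytes [61, 88, 123, 15, 125, 94] = 3d 58 7b 0f 7d 5e is 6 bytes > B = 4, so hash it first: H(key) = 32, then zero-pad to 4 bytes: K' = 32 00 00 00.
XOR each byte with 0x5c: 32⊕5c=6e, 00⊕5c=5c, 00⊕5c=5c, 00⊕5c=5c.

6e5c5c5c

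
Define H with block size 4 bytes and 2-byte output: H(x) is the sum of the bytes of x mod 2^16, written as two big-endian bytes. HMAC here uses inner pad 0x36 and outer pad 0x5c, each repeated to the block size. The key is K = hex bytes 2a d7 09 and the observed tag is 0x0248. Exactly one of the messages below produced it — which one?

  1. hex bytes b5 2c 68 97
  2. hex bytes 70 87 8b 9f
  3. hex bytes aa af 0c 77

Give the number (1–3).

Key hex bytes 2a d7 09 is 3 bytes ≤ B = 4; zero-pad to 4 bytes: K' = 2a d7 09 00.
K' ⊕ ipad = 1c e1 3f 36; K' ⊕ opad = 76 8b 55 5c.
m1: inner = H(1c e1 3f 36 b5 2c 68 97) = 03 52; tag = H(76 8b 55 5c 03 52) = 0207
m2: inner = H(1c e1 3f 36 70 87 8b 9f) = 03 93; tag = H(76 8b 55 5c 03 93) = 0248 ← matches
m3: inner = H(1c e1 3f 36 aa af 0c 77) = 03 4e; tag = H(76 8b 55 5c 03 4e) = 0203

2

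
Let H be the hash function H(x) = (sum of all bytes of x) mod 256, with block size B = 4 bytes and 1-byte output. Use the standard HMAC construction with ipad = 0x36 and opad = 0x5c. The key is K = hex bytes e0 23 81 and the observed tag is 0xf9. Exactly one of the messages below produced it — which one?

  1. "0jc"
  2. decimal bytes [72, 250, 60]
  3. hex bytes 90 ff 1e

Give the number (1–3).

Key hex bytes e0 23 81 is 3 bytes ≤ B = 4; zero-pad to 4 bytes: K' = e0 23 81 00.
K' ⊕ ipad = d6 15 b7 36; K' ⊕ opad = bc 7f dd 5c.
m1: inner = H(d6 15 b7 36 30 6a 63) = d5; tag = H(bc 7f dd 5c d5) = 49
m2: inner = H(d6 15 b7 36 48 fa 3c) = 56; tag = H(bc 7f dd 5c 56) = ca
m3: inner = H(d6 15 b7 36 90 ff 1e) = 85; tag = H(bc 7f dd 5c 85) = f9 ← matches

3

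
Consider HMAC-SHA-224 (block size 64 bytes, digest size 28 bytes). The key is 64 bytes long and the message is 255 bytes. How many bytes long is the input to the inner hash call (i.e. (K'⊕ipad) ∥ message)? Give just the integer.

319

Key is 64 ≤ 64 bytes, zero-padded: |K'| = 64.
Inner input = (K'⊕ipad) ∥ m → 64 + 255 = 319 bytes.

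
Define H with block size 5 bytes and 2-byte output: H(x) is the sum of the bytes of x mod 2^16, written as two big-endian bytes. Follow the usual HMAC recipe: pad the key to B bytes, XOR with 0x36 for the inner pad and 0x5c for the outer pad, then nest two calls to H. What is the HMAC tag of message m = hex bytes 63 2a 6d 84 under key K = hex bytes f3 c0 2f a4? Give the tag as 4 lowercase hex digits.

0330

Key hex bytes f3 c0 2f a4 is 4 bytes ≤ B = 5; zero-pad to 5 bytes: K' = f3 c0 2f a4 00.
K' ⊕ ipad = c5 f6 19 92 36.  K' ⊕ opad = af 9c 73 f8 5c.
Inner input = (K'⊕ipad) ∥ m = c5 f6 19 92 36 ∥ 63 2a 6d 84.
Inner hash: sum = 197+246+25+146+54+99+42+109+132 = 1050 → 04 1a.
Outer input = (K'⊕opad) ∥ inner = af 9c 73 f8 5c ∥ 04 1a.
Outer hash (tag): sum = 175+156+115+248+92+4+26 = 816 → 03 30.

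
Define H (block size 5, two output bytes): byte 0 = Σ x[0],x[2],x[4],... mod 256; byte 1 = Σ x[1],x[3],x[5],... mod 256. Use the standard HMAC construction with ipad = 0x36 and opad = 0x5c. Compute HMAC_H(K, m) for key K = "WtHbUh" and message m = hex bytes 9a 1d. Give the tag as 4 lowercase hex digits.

Key "WtHbUh" = 57 74 48 62 55 68 is 6 bytes > B = 5, so hash it first: H(key) = f4 3e, then zero-pad to 5 bytes: K' = f4 3e 00 00 00.
K' ⊕ ipad = c2 08 36 36 36.  K' ⊕ opad = a8 62 5c 5c 5c.
Inner input = (K'⊕ipad) ∥ m = c2 08 36 36 36 ∥ 9a 1d.
Inner hash: even-index sum = 331 mod 256 = 75; odd-index sum = 216 mod 256 = 216 → 4b d8.
Outer input = (K'⊕opad) ∥ inner = a8 62 5c 5c 5c ∥ 4b d8.
Outer hash (tag): even-index sum = 568 mod 256 = 56; odd-index sum = 265 mod 256 = 9 → 38 09.

3809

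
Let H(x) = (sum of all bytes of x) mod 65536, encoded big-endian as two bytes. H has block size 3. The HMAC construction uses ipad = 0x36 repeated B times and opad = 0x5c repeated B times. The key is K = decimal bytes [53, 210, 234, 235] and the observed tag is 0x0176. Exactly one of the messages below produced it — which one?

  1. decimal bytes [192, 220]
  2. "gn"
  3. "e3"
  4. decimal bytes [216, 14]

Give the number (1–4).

Key decimal bytes [53, 210, 234, 235] = 35 d2 ea eb is 4 bytes > B = 3, so hash it first: H(key) = 02 dc, then zero-pad to 3 bytes: K' = 02 dc 00.
K' ⊕ ipad = 34 ea 36; K' ⊕ opad = 5e 80 5c.
m1: inner = H(34 ea 36 c0 dc) = 02 f0; tag = H(5e 80 5c 02 f0) = 022c
m2: inner = H(34 ea 36 67 6e) = 02 29; tag = H(5e 80 5c 02 29) = 0165
m3: inner = H(34 ea 36 65 33) = 01 ec; tag = H(5e 80 5c 01 ec) = 0227
m4: inner = H(34 ea 36 d8 0e) = 02 3a; tag = H(5e 80 5c 02 3a) = 0176 ← matches

4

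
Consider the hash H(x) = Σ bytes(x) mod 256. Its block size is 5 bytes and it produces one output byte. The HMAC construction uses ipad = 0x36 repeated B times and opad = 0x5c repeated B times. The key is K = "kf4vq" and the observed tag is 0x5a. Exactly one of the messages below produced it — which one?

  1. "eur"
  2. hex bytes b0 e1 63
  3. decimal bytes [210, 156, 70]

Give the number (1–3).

Key "kf4vq" = 6b 66 34 76 71 is exactly B = 5 bytes: K' = 6b 66 34 76 71.
K' ⊕ ipad = 5d 50 02 40 47; K' ⊕ opad = 37 3a 68 2a 2d.
m1: inner = H(5d 50 02 40 47 65 75 72) = 82; tag = H(37 3a 68 2a 2d 82) = b2
m2: inner = H(5d 50 02 40 47 b0 e1 63) = 2a; tag = H(37 3a 68 2a 2d 2a) = 5a ← matches
m3: inner = H(5d 50 02 40 47 d2 9c 46) = ea; tag = H(37 3a 68 2a 2d ea) = 1a

2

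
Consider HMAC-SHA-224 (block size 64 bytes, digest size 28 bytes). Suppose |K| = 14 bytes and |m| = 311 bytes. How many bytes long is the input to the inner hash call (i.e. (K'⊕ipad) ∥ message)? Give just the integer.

Key is 14 ≤ 64 bytes, zero-padded: |K'| = 64.
Inner input = (K'⊕ipad) ∥ m → 64 + 311 = 375 bytes.

375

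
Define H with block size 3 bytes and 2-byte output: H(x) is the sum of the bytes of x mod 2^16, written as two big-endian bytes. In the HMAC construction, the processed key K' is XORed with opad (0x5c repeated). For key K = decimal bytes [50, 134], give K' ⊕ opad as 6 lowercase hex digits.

6eda5c

Key decimal bytes [50, 134] = 32 86 is 2 bytes ≤ B = 3; zero-pad to 3 bytes: K' = 32 86 00.
XOR each byte with 0x5c: 32⊕5c=6e, 86⊕5c=da, 00⊕5c=5c.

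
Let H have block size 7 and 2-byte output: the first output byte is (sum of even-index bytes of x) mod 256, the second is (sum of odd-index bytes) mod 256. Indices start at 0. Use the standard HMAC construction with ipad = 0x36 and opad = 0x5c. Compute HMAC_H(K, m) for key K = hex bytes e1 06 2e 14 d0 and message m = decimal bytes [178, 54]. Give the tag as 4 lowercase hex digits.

513f

Key hex bytes e1 06 2e 14 d0 is 5 bytes ≤ B = 7; zero-pad to 7 bytes: K' = e1 06 2e 14 d0 00 00.
K' ⊕ ipad = d7 30 18 22 e6 36 36.  K' ⊕ opad = bd 5a 72 48 8c 5c 5c.
Inner input = (K'⊕ipad) ∥ m = d7 30 18 22 e6 36 36 ∥ b2 36.
Inner hash: even-index sum = 577 mod 256 = 65; odd-index sum = 314 mod 256 = 58 → 41 3a.
Outer input = (K'⊕opad) ∥ inner = bd 5a 72 48 8c 5c 5c ∥ 41 3a.
Outer hash (tag): even-index sum = 593 mod 256 = 81; odd-index sum = 319 mod 256 = 63 → 51 3f.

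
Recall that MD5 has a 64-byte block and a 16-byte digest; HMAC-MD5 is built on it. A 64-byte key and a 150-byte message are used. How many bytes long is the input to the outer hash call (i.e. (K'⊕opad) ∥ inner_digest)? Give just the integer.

Key is 64 ≤ 64 bytes, zero-padded: |K'| = 64.
Outer input = (K'⊕opad) ∥ H(inner) → 64 + 16 = 80 bytes.

80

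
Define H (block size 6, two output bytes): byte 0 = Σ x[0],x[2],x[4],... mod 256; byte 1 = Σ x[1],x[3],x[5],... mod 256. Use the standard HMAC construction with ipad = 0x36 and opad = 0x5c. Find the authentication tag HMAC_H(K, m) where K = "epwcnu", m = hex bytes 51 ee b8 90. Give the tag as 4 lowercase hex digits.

8bf0

Key "epwcnu" = 65 70 77 63 6e 75 is exactly B = 6 bytes: K' = 65 70 77 63 6e 75.
K' ⊕ ipad = 53 46 41 55 58 43.  K' ⊕ opad = 39 2c 2b 3f 32 29.
Inner input = (K'⊕ipad) ∥ m = 53 46 41 55 58 43 ∥ 51 ee b8 90.
Inner hash: even-index sum = 501 mod 256 = 245; odd-index sum = 604 mod 256 = 92 → f5 5c.
Outer input = (K'⊕opad) ∥ inner = 39 2c 2b 3f 32 29 ∥ f5 5c.
Outer hash (tag): even-index sum = 395 mod 256 = 139; odd-index sum = 240 mod 256 = 240 → 8b f0.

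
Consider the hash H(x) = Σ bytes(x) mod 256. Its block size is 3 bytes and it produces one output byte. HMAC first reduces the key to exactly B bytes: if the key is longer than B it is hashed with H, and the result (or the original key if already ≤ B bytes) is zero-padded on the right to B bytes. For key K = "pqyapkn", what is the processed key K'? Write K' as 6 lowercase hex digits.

040000

|K| = 7 > B = 3, so first hash the key.
H(K): sum = 112+113+121+97+112+107+110 = 772; mod 256 = 4 → 04.
Zero-pad H(K) = 04 to 3 bytes: K' = 04 00 00.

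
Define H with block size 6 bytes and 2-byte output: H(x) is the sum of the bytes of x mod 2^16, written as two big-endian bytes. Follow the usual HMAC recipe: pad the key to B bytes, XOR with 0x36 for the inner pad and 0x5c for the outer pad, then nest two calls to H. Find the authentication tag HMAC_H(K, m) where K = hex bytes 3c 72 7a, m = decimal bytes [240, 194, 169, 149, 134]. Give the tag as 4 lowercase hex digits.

Key hex bytes 3c 72 7a is 3 bytes ≤ B = 6; zero-pad to 6 bytes: K' = 3c 72 7a 00 00 00.
K' ⊕ ipad = 0a 44 4c 36 36 36.  K' ⊕ opad = 60 2e 26 5c 5c 5c.
Inner input = (K'⊕ipad) ∥ m = 0a 44 4c 36 36 36 ∥ f0 c2 a9 95 86.
Inner hash: sum = 10+68+76+54+54+54+240+194+169+149+134 = 1202 → 04 b2.
Outer input = (K'⊕opad) ∥ inner = 60 2e 26 5c 5c 5c ∥ 04 b2.
Outer hash (tag): sum = 96+46+38+92+92+92+4+178 = 638 → 02 7e.

027e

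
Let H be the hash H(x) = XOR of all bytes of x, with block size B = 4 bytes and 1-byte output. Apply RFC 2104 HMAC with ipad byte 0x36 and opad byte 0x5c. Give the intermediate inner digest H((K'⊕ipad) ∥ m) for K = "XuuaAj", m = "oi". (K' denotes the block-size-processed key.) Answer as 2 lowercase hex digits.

Key "XuuaAj" = 58 75 75 61 41 6a is 6 bytes > B = 4, so hash it first: H(key) = 12, then zero-pad to 4 bytes: K' = 12 00 00 00.
K' ⊕ ipad = 24 36 36 36.
Inner input = 24 36 36 36 ∥ 6f 69.
Inner hash: XOR 24⊕36⊕36⊕36⊕6f⊕69 = 14.

14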